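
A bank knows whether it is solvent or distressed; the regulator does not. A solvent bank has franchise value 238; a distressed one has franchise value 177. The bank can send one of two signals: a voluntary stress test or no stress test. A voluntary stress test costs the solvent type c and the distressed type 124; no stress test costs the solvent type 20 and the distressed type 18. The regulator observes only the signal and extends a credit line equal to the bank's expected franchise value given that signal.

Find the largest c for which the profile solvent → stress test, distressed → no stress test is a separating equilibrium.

81

Under separation: stress test → solvent (pays 238); no stress test → distressed (pays 177).
Distressed: 177 − 18 = 159 ≥ 238 − 124 = 114. Holds regardless of c. ✓
Solvent: 238 − c ≥ 177 − 20, so c ≤ 238 − 157 = 81.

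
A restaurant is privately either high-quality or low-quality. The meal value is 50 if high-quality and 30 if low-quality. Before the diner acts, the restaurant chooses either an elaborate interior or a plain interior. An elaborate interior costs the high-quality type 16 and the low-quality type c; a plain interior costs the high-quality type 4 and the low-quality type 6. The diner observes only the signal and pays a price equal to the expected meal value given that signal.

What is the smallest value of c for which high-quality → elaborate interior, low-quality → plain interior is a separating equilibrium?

26

Under separation: elaborate interior → high-quality (pays 50); plain interior → low-quality (pays 30).
High-quality: 50 − 16 = 34 ≥ 30 − 4 = 26. Holds regardless of c. ✓
Low-quality: 30 − 6 ≥ 50 − c, so c ≥ 50 − 24 = 26.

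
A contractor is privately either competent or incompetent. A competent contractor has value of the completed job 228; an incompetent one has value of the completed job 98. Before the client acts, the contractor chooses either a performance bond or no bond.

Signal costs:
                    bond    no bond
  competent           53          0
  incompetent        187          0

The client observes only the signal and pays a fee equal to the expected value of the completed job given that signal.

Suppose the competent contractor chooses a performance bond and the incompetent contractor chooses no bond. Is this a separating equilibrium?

Yes

If types separate, bond earns payment 228 and no bond earns 98.
Competent: bond gives 228 − 53 = 175; no bond gives 98 − 0 = 98. No deviation. ✓
Incompetent: no bond gives 98 − 0 = 98; bond gives 228 − 187 = 41. No deviation. ✓
Both incentive constraints hold.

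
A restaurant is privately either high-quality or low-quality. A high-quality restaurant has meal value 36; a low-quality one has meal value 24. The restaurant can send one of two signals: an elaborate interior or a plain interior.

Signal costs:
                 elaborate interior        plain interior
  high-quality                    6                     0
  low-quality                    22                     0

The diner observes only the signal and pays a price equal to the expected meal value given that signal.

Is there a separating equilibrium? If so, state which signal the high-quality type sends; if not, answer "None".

Try high-quality → elaborate interior, low-quality → plain interior:
  Under separation the diner infers type exactly: elaborate interior → high-quality (pays 36), plain interior → low-quality (pays 24).
  High-quality: elaborate interior gives 36 − 6 = 30; plain interior gives 24 − 0 = 24. No deviation. ✓
  Low-quality: plain interior gives 24 − 0 = 24; elaborate interior gives 36 − 22 = 14. No deviation. ✓
Both hold — the high-quality type sends elaborate interior.

elaborate interior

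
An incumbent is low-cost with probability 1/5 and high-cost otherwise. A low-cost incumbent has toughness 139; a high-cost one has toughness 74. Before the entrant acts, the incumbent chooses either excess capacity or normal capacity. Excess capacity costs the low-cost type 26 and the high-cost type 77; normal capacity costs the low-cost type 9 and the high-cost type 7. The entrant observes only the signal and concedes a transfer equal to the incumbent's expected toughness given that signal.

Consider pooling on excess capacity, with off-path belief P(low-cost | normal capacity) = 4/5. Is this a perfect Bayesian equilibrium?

At the pooled signal (excess capacity) the entrant holds the prior 1/5 and pays 1/5·139 + 4/5·74 = 87. Off-path (normal capacity) belief 4/5 gives 4/5·139 + 1/5·74 = 126.
Low-cost: excess capacity gives 87 − 26 = 61; normal capacity gives 126 − 9 = 117. Deviates. ✗
High-cost: excess capacity gives 87 − 77 = 10; normal capacity gives 126 − 7 = 119. Deviates. ✗

No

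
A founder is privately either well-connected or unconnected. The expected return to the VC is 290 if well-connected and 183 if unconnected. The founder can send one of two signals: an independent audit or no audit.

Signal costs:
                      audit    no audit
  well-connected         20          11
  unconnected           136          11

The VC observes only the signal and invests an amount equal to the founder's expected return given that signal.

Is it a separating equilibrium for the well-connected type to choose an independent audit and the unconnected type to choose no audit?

Under separation the VC infers type exactly: audit → well-connected (pays 290), no audit → unconnected (pays 183).
Well-connected: audit gives 290 − 20 = 270; no audit gives 183 − 11 = 172. No deviation. ✓
Unconnected: no audit gives 183 − 11 = 172; audit gives 290 − 136 = 154. No deviation. ✓
Both incentive constraints hold.

Yes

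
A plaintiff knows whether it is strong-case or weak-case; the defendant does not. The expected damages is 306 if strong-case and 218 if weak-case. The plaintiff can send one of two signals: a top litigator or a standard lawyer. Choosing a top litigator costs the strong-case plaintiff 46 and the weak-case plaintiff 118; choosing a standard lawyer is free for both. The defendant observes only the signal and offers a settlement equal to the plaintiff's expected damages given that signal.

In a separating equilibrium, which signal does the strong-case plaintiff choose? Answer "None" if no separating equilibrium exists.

top litigator

Try strong-case → top litigator, weak-case → standard lawyer:
  If types separate, top litigator earns payment 306 and standard lawyer earns 218.
  Strong-case: top litigator gives 306 − 46 = 260; standard lawyer gives 218 − 0 = 218. No deviation. ✓
  Weak-case: standard lawyer gives 218 − 0 = 218; top litigator gives 306 − 118 = 188. No deviation. ✓
Both hold — the strong-case type sends top litigator.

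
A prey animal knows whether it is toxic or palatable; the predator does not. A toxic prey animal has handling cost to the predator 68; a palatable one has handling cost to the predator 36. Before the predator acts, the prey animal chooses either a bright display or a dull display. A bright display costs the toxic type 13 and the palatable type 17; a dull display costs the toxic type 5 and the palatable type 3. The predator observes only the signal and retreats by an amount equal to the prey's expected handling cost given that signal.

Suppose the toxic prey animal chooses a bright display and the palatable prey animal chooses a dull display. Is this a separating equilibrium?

No

Under separation the predator infers type exactly: bright display → toxic (pays 68), dull display → palatable (pays 36).
Toxic: bright display gives 68 − 13 = 55; dull display gives 36 − 5 = 31. No deviation. ✓
Palatable: dull display gives 36 − 3 = 33; bright display gives 68 − 17 = 51. Would deviate. ✗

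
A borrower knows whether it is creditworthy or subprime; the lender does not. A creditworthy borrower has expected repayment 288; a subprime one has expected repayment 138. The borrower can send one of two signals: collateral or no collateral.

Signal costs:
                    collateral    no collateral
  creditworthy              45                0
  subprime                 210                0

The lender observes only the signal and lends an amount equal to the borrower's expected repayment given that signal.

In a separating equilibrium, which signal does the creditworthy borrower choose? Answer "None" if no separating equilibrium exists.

Try creditworthy → collateral, subprime → no collateral:
  Under separation the lender infers type exactly: collateral → creditworthy (pays 288), no collateral → subprime (pays 138).
  Creditworthy: collateral gives 288 − 45 = 243; no collateral gives 138 − 0 = 138. No deviation. ✓
  Subprime: no collateral gives 138 − 0 = 138; collateral gives 288 − 210 = 78. No deviation. ✓
Both hold — the creditworthy type sends collateral.

collateral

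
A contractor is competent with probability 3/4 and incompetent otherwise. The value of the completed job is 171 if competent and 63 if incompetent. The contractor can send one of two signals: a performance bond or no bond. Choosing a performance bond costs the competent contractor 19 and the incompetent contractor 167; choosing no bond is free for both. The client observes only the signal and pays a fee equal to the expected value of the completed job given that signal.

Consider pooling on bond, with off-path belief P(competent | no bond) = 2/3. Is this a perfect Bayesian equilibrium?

No

On the equilibrium path (bond) the client holds the prior 3/4 and pays 3/4·171 + 1/4·63 = 144. Off-path (no bond) belief 2/3 gives 2/3·171 + 1/3·63 = 135.
Competent: bond gives 144 − 19 = 125; no bond gives 135 − 0 = 135. Deviates. ✗
Incompetent: bond gives 144 − 167 = -23; no bond gives 135 − 0 = 135. Deviates. ✗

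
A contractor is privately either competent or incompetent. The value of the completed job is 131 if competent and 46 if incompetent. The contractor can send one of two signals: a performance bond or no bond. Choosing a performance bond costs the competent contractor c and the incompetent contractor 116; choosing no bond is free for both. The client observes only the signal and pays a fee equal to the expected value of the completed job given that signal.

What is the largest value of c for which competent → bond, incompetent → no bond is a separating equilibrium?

Under separation: bond → competent (pays 131); no bond → incompetent (pays 46).
Incompetent: 46 − 0 = 46 ≥ 131 − 116 = 15. Holds regardless of c. ✓
Competent: 131 − c ≥ 46 − 0, so c ≤ 131 − 46 = 85.

85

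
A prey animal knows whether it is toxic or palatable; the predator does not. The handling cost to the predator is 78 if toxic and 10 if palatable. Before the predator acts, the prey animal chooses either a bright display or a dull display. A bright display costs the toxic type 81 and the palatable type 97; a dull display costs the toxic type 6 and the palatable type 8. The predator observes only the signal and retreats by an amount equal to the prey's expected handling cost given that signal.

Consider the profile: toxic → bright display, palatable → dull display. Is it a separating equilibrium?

No

If types separate, bright display earns payment 78 and dull display earns 10.
Toxic: bright display gives 78 − 81 = -3; dull display gives 10 − 6 = 4. Would deviate. ✗
Palatable: dull display gives 10 − 8 = 2; bright display gives 78 − 97 = -19. No deviation. ✓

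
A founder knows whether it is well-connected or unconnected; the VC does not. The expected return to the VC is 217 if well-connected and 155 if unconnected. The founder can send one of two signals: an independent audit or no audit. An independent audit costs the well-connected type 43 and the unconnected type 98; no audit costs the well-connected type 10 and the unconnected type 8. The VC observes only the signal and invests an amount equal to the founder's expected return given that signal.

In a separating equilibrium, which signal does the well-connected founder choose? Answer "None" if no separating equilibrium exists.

Try well-connected → audit, unconnected → no audit:
  If types separate, audit earns payment 217 and no audit earns 155.
  Well-connected: audit gives 217 − 43 = 174; no audit gives 155 − 10 = 145. No deviation. ✓
  Unconnected: no audit gives 155 − 8 = 147; audit gives 217 − 98 = 119. No deviation. ✓
Both hold — the well-connected type sends audit.

audit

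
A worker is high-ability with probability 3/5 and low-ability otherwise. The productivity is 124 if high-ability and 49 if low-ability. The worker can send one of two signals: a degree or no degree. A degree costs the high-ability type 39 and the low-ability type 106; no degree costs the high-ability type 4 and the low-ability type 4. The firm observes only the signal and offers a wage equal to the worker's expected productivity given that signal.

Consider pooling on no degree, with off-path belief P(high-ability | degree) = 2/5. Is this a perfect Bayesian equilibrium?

Yes

At the pooled signal (no degree) the firm holds the prior 3/5 and pays 3/5·124 + 2/5·49 = 94. Off-path (degree) belief 2/5 gives 2/5·124 + 3/5·49 = 79.
High-ability: no degree gives 94 − 4 = 90; degree gives 79 − 39 = 40. Stays. ✓
Low-ability: no degree gives 94 − 4 = 90; degree gives 79 − 106 = -27. Stays. ✓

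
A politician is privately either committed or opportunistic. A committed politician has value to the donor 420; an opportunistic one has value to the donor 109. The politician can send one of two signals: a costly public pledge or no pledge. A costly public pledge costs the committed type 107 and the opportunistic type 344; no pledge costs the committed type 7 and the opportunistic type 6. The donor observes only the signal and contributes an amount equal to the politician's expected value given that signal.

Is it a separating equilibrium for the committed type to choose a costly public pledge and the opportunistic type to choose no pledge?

Yes

If types separate, pledge earns payment 420 and no pledge earns 109.
Committed: pledge gives 420 − 107 = 313; no pledge gives 109 − 7 = 102. No deviation. ✓
Opportunistic: no pledge gives 109 − 6 = 103; pledge gives 420 − 344 = 76. No deviation. ✓
Both incentive constraints hold.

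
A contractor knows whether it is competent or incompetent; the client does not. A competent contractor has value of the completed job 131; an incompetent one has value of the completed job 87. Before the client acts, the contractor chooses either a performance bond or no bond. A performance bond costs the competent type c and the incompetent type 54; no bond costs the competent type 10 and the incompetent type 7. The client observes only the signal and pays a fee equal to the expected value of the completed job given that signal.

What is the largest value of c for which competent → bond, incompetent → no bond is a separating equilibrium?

54

Under separation: bond → competent (pays 131); no bond → incompetent (pays 87).
Incompetent: 87 − 7 = 80 ≥ 131 − 54 = 77. Holds regardless of c. ✓
Competent: 131 − c ≥ 87 − 10, so c ≤ 131 − 77 = 54.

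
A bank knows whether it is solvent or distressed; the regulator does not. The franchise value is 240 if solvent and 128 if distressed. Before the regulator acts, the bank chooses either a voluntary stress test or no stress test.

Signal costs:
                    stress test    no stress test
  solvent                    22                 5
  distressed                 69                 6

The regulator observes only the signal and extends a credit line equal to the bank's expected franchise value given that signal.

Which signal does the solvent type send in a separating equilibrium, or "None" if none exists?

Try solvent → stress test, distressed → no stress test:
  If types separate, stress test earns payment 240 and no stress test earns 128.
  Solvent: stress test gives 240 − 22 = 218; no stress test gives 128 − 5 = 123. No deviation. ✓
  Distressed: no stress test gives 128 − 6 = 122; stress test gives 240 − 69 = 171. Would deviate. ✗
Try solvent → no stress test, distressed → stress test:
  If types separate, no stress test earns payment 240 and stress test earns 128.
  Solvent: no stress test gives 240 − 5 = 235; stress test gives 128 − 22 = 106. No deviation. ✓
  Distressed: stress test gives 128 − 69 = 59; no stress test gives 240 − 6 = 234. Would deviate. ✗
Neither assignment is incentive-compatible.

None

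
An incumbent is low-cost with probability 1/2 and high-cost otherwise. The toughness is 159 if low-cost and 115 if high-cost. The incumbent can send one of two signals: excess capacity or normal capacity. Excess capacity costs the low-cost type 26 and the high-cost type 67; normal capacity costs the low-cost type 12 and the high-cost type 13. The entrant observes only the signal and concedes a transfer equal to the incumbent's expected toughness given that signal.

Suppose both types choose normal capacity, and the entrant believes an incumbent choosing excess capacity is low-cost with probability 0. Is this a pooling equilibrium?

Yes

At the pooled signal (normal capacity) the entrant holds the prior 1/2 and pays 1/2·159 + 1/2·115 = 137. Off-path (excess capacity) belief 0 gives 0·159 + 1·115 = 115.
Low-cost: normal capacity gives 137 − 12 = 125; excess capacity gives 115 − 26 = 89. Stays. ✓
High-cost: normal capacity gives 137 − 13 = 124; excess capacity gives 115 − 67 = 48. Stays. ✓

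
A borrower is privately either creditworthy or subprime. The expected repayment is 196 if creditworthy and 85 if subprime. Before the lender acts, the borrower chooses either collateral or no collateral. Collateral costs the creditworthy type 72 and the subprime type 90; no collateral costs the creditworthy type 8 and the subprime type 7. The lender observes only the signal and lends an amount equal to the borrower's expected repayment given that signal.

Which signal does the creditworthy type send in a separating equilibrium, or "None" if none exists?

None

Try creditworthy → collateral, subprime → no collateral:
  If types separate, collateral earns payment 196 and no collateral earns 85.
  Creditworthy: collateral gives 196 − 72 = 124; no collateral gives 85 − 8 = 77. No deviation. ✓
  Subprime: no collateral gives 85 − 7 = 78; collateral gives 196 − 90 = 106. Would deviate. ✗
Try creditworthy → no collateral, subprime → collateral:
  If types separate, no collateral earns payment 196 and collateral earns 85.
  Creditworthy: no collateral gives 196 − 8 = 188; collateral gives 85 − 72 = 13. No deviation. ✓
  Subprime: collateral gives 85 − 90 = -5; no collateral gives 196 − 7 = 189. Would deviate. ✗
Neither assignment is incentive-compatible.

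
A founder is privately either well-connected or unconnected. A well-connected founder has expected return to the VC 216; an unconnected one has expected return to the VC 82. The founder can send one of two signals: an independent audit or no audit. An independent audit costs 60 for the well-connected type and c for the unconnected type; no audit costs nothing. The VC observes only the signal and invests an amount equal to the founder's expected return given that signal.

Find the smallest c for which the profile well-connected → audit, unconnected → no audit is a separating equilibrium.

Under separation: audit → well-connected (pays 216); no audit → unconnected (pays 82).
Well-connected: 216 − 60 = 156 ≥ 82 − 0 = 82. Holds regardless of c. ✓
Unconnected: 82 − 0 ≥ 216 − c, so c ≥ 216 − 82 = 134.

134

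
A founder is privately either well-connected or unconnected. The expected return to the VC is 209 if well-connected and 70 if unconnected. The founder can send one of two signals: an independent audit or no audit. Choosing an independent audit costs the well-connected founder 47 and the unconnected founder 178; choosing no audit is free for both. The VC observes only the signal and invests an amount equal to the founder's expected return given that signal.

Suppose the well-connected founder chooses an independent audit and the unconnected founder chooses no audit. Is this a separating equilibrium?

Yes

If types separate, audit earns payment 209 and no audit earns 70.
Well-connected: audit gives 209 − 47 = 162; no audit gives 70 − 0 = 70. No deviation. ✓
Unconnected: no audit gives 70 − 0 = 70; audit gives 209 − 178 = 31. No deviation. ✓
Neither type gains from mimicking the other.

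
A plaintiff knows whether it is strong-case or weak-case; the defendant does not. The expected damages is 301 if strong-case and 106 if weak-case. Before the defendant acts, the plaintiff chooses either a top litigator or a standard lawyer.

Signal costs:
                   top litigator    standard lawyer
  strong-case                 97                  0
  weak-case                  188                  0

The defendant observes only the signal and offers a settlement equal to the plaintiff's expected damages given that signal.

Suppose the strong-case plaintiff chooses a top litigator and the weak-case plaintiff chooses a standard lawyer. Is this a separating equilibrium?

No

Under separation the defendant infers type exactly: top litigator → strong-case (pays 301), standard lawyer → weak-case (pays 106).
Strong-case: top litigator gives 301 − 97 = 204; standard lawyer gives 106 − 0 = 106. No deviation. ✓
Weak-case: standard lawyer gives 106 − 0 = 106; top litigator gives 301 − 188 = 113. Would deviate. ✗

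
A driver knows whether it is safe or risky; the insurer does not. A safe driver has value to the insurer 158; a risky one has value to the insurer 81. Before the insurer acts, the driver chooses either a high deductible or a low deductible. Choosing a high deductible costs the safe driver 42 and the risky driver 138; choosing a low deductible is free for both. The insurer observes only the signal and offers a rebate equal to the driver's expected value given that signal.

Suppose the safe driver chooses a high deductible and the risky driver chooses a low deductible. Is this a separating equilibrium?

Yes

Under separation the insurer infers type exactly: high deductible → safe (pays 158), low deductible → risky (pays 81).
Safe: high deductible gives 158 − 42 = 116; low deductible gives 81 − 0 = 81. No deviation. ✓
Risky: low deductible gives 81 − 0 = 81; high deductible gives 158 − 138 = 20. No deviation. ✓
Both incentive constraints hold.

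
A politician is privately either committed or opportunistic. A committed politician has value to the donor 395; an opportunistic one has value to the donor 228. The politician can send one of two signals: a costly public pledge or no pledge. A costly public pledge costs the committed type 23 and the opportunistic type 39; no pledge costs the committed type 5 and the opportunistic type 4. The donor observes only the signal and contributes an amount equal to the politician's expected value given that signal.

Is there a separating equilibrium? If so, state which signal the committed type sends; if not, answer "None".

Try committed → pledge, opportunistic → no pledge:
  Under separation the donor infers type exactly: pledge → committed (pays 395), no pledge → opportunistic (pays 228).
  Committed: pledge gives 395 − 23 = 372; no pledge gives 228 − 5 = 223. No deviation. ✓
  Opportunistic: no pledge gives 228 − 4 = 224; pledge gives 395 − 39 = 356. Would deviate. ✗
Try committed → no pledge, opportunistic → pledge:
  Under separation the donor infers type exactly: no pledge → committed (pays 395), pledge → opportunistic (pays 228).
  Committed: no pledge gives 395 − 5 = 390; pledge gives 228 − 23 = 205. No deviation. ✓
  Opportunistic: pledge gives 228 − 39 = 189; no pledge gives 395 − 4 = 391. Would deviate. ✗
Neither assignment is incentive-compatible.

None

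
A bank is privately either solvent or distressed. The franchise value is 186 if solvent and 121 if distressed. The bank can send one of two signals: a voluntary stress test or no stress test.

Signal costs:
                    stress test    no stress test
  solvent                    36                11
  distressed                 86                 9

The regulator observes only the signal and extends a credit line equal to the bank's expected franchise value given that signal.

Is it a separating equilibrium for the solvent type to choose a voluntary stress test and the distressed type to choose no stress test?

Yes

If types separate, stress test earns payment 186 and no stress test earns 121.
Solvent: stress test gives 186 − 36 = 150; no stress test gives 121 − 11 = 110. No deviation. ✓
Distressed: no stress test gives 121 − 9 = 112; stress test gives 186 − 86 = 100. No deviation. ✓
Neither type gains from mimicking the other.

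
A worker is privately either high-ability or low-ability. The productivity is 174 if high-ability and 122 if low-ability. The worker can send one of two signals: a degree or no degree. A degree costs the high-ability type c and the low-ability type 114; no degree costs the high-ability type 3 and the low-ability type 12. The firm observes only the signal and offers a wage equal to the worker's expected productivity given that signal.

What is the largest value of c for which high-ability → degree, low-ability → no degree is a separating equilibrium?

Under separation: degree → high-ability (pays 174); no degree → low-ability (pays 122).
Low-ability: 122 − 12 = 110 ≥ 174 − 114 = 60. Holds regardless of c. ✓
High-ability: 174 − c ≥ 122 − 3, so c ≤ 174 − 119 = 55.

55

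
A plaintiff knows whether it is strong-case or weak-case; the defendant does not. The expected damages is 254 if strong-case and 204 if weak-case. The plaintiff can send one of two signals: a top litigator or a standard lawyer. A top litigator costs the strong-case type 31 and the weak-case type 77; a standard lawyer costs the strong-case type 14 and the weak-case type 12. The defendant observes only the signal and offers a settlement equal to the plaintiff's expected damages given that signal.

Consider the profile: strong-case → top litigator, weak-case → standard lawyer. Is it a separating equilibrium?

Yes

If types separate, top litigator earns payment 254 and standard lawyer earns 204.
Strong-case: top litigator gives 254 − 31 = 223; standard lawyer gives 204 − 14 = 190. No deviation. ✓
Weak-case: standard lawyer gives 204 − 12 = 192; top litigator gives 254 − 77 = 177. No deviation. ✓
Both incentive constraints hold.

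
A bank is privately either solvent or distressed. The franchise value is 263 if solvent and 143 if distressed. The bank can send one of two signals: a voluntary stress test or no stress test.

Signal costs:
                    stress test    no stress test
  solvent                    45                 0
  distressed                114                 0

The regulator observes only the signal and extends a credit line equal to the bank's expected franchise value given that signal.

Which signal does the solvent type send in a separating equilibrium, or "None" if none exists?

Try solvent → stress test, distressed → no stress test:
  If types separate, stress test earns payment 263 and no stress test earns 143.
  Solvent: stress test gives 263 − 45 = 218; no stress test gives 143 − 0 = 143. No deviation. ✓
  Distressed: no stress test gives 143 − 0 = 143; stress test gives 263 − 114 = 149. Would deviate. ✗
Try solvent → no stress test, distressed → stress test:
  If types separate, no stress test earns payment 263 and stress test earns 143.
  Solvent: no stress test gives 263 − 0 = 263; stress test gives 143 − 45 = 98. No deviation. ✓
  Distressed: stress test gives 143 − 114 = 29; no stress test gives 263 − 0 = 263. Would deviate. ✗
Neither assignment is incentive-compatible.

None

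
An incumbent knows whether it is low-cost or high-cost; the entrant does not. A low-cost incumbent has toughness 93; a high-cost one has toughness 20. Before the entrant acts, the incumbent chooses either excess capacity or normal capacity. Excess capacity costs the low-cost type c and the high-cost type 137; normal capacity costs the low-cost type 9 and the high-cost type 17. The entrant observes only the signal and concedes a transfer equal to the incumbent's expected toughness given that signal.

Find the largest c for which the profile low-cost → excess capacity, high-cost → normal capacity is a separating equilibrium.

Under separation: excess capacity → low-cost (pays 93); normal capacity → high-cost (pays 20).
High-cost: 20 − 17 = 3 ≥ 93 − 137 = -44. Holds regardless of c. ✓
Low-cost: 93 − c ≥ 20 − 9, so c ≤ 93 − 11 = 82.

82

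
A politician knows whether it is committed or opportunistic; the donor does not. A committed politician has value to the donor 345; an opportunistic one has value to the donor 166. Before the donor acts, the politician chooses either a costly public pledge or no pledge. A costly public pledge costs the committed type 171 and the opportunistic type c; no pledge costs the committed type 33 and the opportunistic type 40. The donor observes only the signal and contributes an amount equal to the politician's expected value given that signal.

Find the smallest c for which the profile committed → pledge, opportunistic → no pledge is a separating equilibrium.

Under separation: pledge → committed (pays 345); no pledge → opportunistic (pays 166).
Committed: 345 − 171 = 174 ≥ 166 − 33 = 133. Holds regardless of c. ✓
Opportunistic: 166 − 40 ≥ 345 − c, so c ≥ 345 − 126 = 219.

219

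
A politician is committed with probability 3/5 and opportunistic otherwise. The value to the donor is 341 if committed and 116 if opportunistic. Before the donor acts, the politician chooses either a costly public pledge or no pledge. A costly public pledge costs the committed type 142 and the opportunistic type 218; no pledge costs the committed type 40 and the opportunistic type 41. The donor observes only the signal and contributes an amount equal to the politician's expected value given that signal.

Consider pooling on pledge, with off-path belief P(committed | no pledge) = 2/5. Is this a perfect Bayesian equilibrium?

On the equilibrium path (pledge) the donor holds the prior 3/5 and pays 3/5·341 + 2/5·116 = 251. Off-path (no pledge) belief 2/5 gives 2/5·341 + 3/5·116 = 206.
Committed: pledge gives 251 − 142 = 109; no pledge gives 206 − 40 = 166. Deviates. ✗
Opportunistic: pledge gives 251 − 218 = 33; no pledge gives 206 − 41 = 165. Deviates. ✗

No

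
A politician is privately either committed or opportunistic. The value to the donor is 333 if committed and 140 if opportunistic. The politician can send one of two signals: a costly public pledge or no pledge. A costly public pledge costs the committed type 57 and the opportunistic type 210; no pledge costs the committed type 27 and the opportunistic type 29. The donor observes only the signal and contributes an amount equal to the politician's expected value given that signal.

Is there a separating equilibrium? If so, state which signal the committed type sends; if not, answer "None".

Try committed → pledge, opportunistic → no pledge:
  If types separate, pledge earns payment 333 and no pledge earns 140.
  Committed: pledge gives 333 − 57 = 276; no pledge gives 140 − 27 = 113. No deviation. ✓
  Opportunistic: no pledge gives 140 − 29 = 111; pledge gives 333 − 210 = 123. Would deviate. ✗
Try committed → no pledge, opportunistic → pledge:
  If types separate, no pledge earns payment 333 and pledge earns 140.
  Committed: no pledge gives 333 − 27 = 306; pledge gives 140 − 57 = 83. No deviation. ✓
  Opportunistic: pledge gives 140 − 210 = -70; no pledge gives 333 − 29 = 304. Would deviate. ✗
Neither assignment is incentive-compatible.

None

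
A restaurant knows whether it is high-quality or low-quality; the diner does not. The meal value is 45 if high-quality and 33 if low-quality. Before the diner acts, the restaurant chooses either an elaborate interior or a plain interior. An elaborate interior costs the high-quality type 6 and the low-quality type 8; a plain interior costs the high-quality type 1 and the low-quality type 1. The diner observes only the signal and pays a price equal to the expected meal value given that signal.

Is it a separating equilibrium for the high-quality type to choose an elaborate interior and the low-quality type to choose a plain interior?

Under separation the diner infers type exactly: elaborate interior → high-quality (pays 45), plain interior → low-quality (pays 33).
High-quality: elaborate interior gives 45 − 6 = 39; plain interior gives 33 − 1 = 32. No deviation. ✓
Low-quality: plain interior gives 33 − 1 = 32; elaborate interior gives 45 − 8 = 37. Would deviate. ✗

No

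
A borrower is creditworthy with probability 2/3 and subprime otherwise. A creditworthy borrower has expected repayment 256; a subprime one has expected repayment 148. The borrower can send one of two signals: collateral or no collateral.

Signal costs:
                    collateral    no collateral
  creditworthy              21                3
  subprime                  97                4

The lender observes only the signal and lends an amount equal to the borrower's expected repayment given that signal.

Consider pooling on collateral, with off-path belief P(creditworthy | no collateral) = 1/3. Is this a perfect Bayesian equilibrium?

No

At the pooled signal (collateral) the lender holds the prior 2/3 and pays 2/3·256 + 1/3·148 = 220. Off-path (no collateral) belief 1/3 gives 1/3·256 + 2/3·148 = 184.
Creditworthy: collateral gives 220 − 21 = 199; no collateral gives 184 − 3 = 181. Stays. ✓
Subprime: collateral gives 220 − 97 = 123; no collateral gives 184 − 4 = 180. Deviates. ✗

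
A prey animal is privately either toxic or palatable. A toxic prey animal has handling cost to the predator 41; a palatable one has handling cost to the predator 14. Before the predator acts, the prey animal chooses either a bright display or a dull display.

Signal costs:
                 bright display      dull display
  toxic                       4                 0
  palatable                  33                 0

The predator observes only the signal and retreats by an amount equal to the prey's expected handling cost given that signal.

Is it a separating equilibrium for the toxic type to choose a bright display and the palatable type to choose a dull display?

Under separation the predator infers type exactly: bright display → toxic (pays 41), dull display → palatable (pays 14).
Toxic: bright display gives 41 − 4 = 37; dull display gives 14 − 0 = 14. No deviation. ✓
Palatable: dull display gives 14 − 0 = 14; bright display gives 41 − 33 = 8. No deviation. ✓
Both incentive constraints hold.

Yes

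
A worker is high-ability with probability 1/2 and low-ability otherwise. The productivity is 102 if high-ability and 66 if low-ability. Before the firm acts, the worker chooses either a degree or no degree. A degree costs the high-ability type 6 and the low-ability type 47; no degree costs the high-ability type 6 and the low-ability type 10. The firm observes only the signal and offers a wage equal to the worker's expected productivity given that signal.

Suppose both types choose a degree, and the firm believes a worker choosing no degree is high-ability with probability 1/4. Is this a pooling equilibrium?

At the pooled signal (degree) the firm holds the prior 1/2 and pays 1/2·102 + 1/2·66 = 84. Off-path (no degree) belief 1/4 gives 1/4·102 + 3/4·66 = 75.
High-ability: degree gives 84 − 6 = 78; no degree gives 75 − 6 = 69. Stays. ✓
Low-ability: degree gives 84 − 47 = 37; no degree gives 75 − 10 = 65. Deviates. ✗

No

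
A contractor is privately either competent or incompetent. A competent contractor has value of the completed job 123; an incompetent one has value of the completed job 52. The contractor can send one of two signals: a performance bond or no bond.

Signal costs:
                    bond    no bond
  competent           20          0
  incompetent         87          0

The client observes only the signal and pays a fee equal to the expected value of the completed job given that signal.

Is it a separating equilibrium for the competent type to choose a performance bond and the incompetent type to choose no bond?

Yes

If types separate, bond earns payment 123 and no bond earns 52.
Competent: bond gives 123 − 20 = 103; no bond gives 52 − 0 = 52. No deviation. ✓
Incompetent: no bond gives 52 − 0 = 52; bond gives 123 − 87 = 36. No deviation. ✓
Neither type gains from mimicking the other.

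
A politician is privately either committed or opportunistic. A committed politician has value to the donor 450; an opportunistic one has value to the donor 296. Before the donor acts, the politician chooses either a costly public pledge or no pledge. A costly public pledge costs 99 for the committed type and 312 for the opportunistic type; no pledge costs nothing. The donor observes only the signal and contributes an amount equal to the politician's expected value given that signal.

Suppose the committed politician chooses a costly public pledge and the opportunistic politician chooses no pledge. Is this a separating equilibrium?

Yes

If types separate, pledge earns payment 450 and no pledge earns 296.
Committed: pledge gives 450 − 99 = 351; no pledge gives 296 − 0 = 296. No deviation. ✓
Opportunistic: no pledge gives 296 − 0 = 296; pledge gives 450 − 312 = 138. No deviation. ✓
Both incentive constraints hold.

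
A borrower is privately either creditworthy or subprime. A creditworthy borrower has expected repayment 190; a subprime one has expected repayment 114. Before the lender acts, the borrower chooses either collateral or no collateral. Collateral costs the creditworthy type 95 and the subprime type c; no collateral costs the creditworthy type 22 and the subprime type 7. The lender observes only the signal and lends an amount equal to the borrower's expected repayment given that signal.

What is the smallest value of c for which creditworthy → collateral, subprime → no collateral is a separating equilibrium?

Under separation: collateral → creditworthy (pays 190); no collateral → subprime (pays 114).
Creditworthy: 190 − 95 = 95 ≥ 114 − 22 = 92. Holds regardless of c. ✓
Subprime: 114 − 7 ≥ 190 − c, so c ≥ 190 − 107 = 83.

83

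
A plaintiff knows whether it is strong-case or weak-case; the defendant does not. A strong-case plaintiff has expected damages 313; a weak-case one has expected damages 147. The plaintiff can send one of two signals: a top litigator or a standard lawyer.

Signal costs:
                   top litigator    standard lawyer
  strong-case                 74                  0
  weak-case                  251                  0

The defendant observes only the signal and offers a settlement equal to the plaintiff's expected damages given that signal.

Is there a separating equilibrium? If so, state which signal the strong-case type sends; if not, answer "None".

top litigator

Try strong-case → top litigator, weak-case → standard lawyer:
  If types separate, top litigator earns payment 313 and standard lawyer earns 147.
  Strong-case: top litigator gives 313 − 74 = 239; standard lawyer gives 147 − 0 = 147. No deviation. ✓
  Weak-case: standard lawyer gives 147 − 0 = 147; top litigator gives 313 − 251 = 62. No deviation. ✓
Both hold — the strong-case type sends top litigator.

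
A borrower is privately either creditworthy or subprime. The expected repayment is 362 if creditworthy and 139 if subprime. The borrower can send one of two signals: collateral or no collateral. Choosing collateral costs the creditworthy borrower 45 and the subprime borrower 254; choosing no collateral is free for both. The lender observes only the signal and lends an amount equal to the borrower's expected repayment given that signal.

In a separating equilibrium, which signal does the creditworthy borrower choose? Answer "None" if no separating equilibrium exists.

Try creditworthy → collateral, subprime → no collateral:
  If types separate, collateral earns payment 362 and no collateral earns 139.
  Creditworthy: collateral gives 362 − 45 = 317; no collateral gives 139 − 0 = 139. No deviation. ✓
  Subprime: no collateral gives 139 − 0 = 139; collateral gives 362 − 254 = 108. No deviation. ✓
Both hold — the creditworthy type sends collateral.

collateral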